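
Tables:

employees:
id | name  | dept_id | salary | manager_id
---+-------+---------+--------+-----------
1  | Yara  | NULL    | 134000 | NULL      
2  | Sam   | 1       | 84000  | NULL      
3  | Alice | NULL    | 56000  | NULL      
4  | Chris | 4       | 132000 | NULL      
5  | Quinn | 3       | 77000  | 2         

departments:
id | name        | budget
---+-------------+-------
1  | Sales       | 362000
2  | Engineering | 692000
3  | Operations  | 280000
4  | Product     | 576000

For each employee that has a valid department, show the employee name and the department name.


INNER JOIN keeps only employees rows whose dept_id matches an id in departments. Walk through each employee:
  - employee 1 (Yara): dept_id=NULL, no match -> dropped
  - employee 2 (Sam): dept_id=1 -> matches Sales
  - employee 3 (Alice): dept_id=NULL, no match -> dropped
  - employee 4 (Chris): dept_id=4 -> matches Product
  - employee 5 (Quinn): dept_id=3 -> matches Operations
So 2 of 5 rows are dropped.

SQL:
SELECT a.name, b.name AS department
FROM employees a
INNER JOIN departments b ON a.dept_id = b.id

Result:
name  | department
------+-----------
Sam   | Sales     
Chris | Product   
Quinn | Operations


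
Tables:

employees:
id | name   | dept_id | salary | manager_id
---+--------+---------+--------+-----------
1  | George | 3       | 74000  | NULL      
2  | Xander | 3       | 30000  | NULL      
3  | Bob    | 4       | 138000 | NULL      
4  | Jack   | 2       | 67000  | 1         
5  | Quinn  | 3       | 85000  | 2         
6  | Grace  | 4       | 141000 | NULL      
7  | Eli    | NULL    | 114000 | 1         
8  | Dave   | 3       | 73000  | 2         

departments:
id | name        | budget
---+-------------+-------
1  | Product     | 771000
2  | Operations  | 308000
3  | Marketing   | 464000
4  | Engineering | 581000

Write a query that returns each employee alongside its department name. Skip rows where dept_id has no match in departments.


INNER JOIN keeps only employees rows whose dept_id matches an id in departments. Walk through each employee:
  - employee 1 (George): dept_id=3 -> matches Marketing
  - employee 2 (Xander): dept_id=3 -> matches Marketing
  - employee 3 (Bob): dept_id=4 -> matches Engineering
  - employee 4 (Jack): dept_id=2 -> matches Operations
  - employee 5 (Quinn): dept_id=3 -> matches Marketing
  - employee 6 (Grace): dept_id=4 -> matches Engineering
  - employee 7 (Eli): dept_id=NULL, no match -> dropped
  - employee 8 (Dave): dept_id=3 -> matches Marketing
So 1 of 8 rows is dropped.

SQL:
SELECT a.name, b.name AS department
FROM employees a
INNER JOIN departments b ON a.dept_id = b.id

Result:
name   | department 
-------+------------
George | Marketing  
Xander | Marketing  
Bob    | Engineering
Jack   | Operations 
Quinn  | Marketing  
Grace  | Engineering
Dave   | Marketing  


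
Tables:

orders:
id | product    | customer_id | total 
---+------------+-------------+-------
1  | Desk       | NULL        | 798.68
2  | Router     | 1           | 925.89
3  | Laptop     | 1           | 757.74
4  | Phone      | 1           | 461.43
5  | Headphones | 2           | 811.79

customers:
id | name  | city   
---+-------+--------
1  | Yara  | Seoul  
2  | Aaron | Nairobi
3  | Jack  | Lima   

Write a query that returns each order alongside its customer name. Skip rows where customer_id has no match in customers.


INNER JOIN keeps only orders rows whose customer_id matches an id in customers. Walk through each order:
  - order 1 (Desk): customer_id=NULL, no match -> dropped
  - order 2 (Router): customer_id=1 -> matches Yara
  - order 3 (Laptop): customer_id=1 -> matches Yara
  - order 4 (Phone): customer_id=1 -> matches Yara
  - order 5 (Headphones): customer_id=2 -> matches Aaron
So 1 of 5 rows is dropped.

SQL:
SELECT a.product, b.name AS customer
FROM orders a
INNER JOIN customers b ON a.customer_id = b.id

Result:
product    | customer
-----------+---------
Router     | Yara    
Laptop     | Yara    
Phone      | Yara    
Headphones | Aaron   


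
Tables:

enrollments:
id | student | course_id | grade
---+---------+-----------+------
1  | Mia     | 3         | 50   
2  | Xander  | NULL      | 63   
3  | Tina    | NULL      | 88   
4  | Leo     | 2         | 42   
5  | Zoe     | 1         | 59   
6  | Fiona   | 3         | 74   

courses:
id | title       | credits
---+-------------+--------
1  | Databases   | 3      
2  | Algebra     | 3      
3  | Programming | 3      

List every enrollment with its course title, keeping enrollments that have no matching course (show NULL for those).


LEFT JOIN keeps every row from enrollments (the left table); where course_id has no match in courses, the course columns become NULL. Walk through each enrollment:
  - enrollment 1 (Mia): course_id=3 -> matches Programming
  - enrollment 2 (Xander): course_id=NULL, no match -> kept with NULL
  - enrollment 3 (Tina): course_id=NULL, no match -> kept with NULL
  - enrollment 4 (Leo): course_id=2 -> matches Algebra
  - enrollment 5 (Zoe): course_id=1 -> matches Databases
  - enrollment 6 (Fiona): course_id=3 -> matches Programming
All 6 rows appear; 2 have NULL course.

SQL:
SELECT a.student, b.title AS course
FROM enrollments a
LEFT JOIN courses b ON a.course_id = b.id

Result:
student | course     
--------+------------
Mia     | Programming
Xander  | NULL       
Tina    | NULL       
Leo     | Algebra    
Zoe     | Databases  
Fiona   | Programming


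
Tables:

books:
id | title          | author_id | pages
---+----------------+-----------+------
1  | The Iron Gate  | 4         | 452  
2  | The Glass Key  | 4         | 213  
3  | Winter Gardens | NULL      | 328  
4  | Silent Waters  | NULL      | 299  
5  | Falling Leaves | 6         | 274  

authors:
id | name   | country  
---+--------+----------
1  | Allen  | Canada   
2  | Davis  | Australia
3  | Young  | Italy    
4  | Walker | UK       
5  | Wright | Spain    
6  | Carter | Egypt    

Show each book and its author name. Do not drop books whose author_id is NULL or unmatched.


LEFT JOIN keeps every row from books (the left table); where author_id has no match in authors, the author columns become NULL. Walk through each book:
  - book 1 (The Iron Gate): author_id=4 -> matches Walker
  - book 2 (The Glass Key): author_id=4 -> matches Walker
  - book 3 (Winter Gardens): author_id=NULL, no match -> kept with NULL
  - book 4 (Silent Waters): author_id=NULL, no match -> kept with NULL
  - book 5 (Falling Leaves): author_id=6 -> matches Carter
All 5 rows appear; 2 have NULL author.

SQL:
SELECT a.title, b.name AS author
FROM books a
LEFT JOIN authors b ON a.author_id = b.id

Result:
title          | author
---------------+-------
The Iron Gate  | Walker
The Glass Key  | Walker
Winter Gardens | NULL  
Silent Waters  | NULL  
Falling Leaves | Carter


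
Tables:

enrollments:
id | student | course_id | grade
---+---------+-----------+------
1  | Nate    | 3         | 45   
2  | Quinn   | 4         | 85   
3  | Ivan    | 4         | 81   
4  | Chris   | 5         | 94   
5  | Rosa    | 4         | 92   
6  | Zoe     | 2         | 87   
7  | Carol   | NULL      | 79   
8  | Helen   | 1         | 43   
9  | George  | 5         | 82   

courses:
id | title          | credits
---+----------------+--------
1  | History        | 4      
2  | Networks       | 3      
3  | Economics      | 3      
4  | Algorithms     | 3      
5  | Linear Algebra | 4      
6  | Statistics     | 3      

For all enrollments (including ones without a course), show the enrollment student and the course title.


LEFT JOIN keeps every row from enrollments (the left table); where course_id has no match in courses, the course columns become NULL. Walk through each enrollment:
  - enrollment 1 (Nate): course_id=3 -> matches Economics
  - enrollment 2 (Quinn): course_id=4 -> matches Algorithms
  - enrollment 3 (Ivan): course_id=4 -> matches Algorithms
  - enrollment 4 (Chris): course_id=5 -> matches Linear Algebra
  - enrollment 5 (Rosa): course_id=4 -> matches Algorithms
  - enrollment 6 (Zoe): course_id=2 -> matches Networks
  - enrollment 7 (Carol): course_id=NULL, no match -> kept with NULL
  - enrollment 8 (Helen): course_id=1 -> matches History
  - enrollment 9 (George): course_id=5 -> matches Linear Algebra
All 9 rows appear; 1 has NULL course.

SQL:
SELECT a.student, b.title AS course
FROM enrollments a
LEFT JOIN courses b ON a.course_id = b.id

Result:
student | course        
--------+---------------
Nate    | Economics     
Quinn   | Algorithms    
Ivan    | Algorithms    
Chris   | Linear Algebra
Rosa    | Algorithms    
Zoe     | Networks      
Carol   | NULL          
Helen   | History       
George  | Linear Algebra


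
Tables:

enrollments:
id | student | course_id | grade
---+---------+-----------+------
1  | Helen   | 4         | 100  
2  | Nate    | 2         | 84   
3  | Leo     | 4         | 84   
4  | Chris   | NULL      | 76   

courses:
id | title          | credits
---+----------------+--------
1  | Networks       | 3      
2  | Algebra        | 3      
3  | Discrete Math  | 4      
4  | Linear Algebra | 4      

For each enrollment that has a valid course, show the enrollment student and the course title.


INNER JOIN keeps only enrollments rows whose course_id matches an id in courses. Walk through each enrollment:
  - enrollment 1 (Helen): course_id=4 -> matches Linear Algebra
  - enrollment 2 (Nate): course_id=2 -> matches Algebra
  - enrollment 3 (Leo): course_id=4 -> matches Linear Algebra
  - enrollment 4 (Chris): course_id=NULL, no match -> dropped
So 1 of 4 rows is dropped.

SQL:
SELECT a.student, b.title AS course
FROM enrollments a
INNER JOIN courses b ON a.course_id = b.id

Result:
student | course        
--------+---------------
Helen   | Linear Algebra
Nate    | Algebra       
Leo     | Linear Algebra


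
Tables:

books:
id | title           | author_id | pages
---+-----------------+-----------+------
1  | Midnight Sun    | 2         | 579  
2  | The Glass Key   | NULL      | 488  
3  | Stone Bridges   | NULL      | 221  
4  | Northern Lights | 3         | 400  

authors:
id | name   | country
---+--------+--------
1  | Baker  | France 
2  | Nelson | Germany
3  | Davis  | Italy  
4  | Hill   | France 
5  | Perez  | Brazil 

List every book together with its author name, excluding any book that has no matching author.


INNER JOIN keeps only books rows whose author_id matches an id in authors. Walk through each book:
  - book 1 (Midnight Sun): author_id=2 -> matches Nelson
  - book 2 (The Glass Key): author_id=NULL, no match -> dropped
  - book 3 (Stone Bridges): author_id=NULL, no match -> dropped
  - book 4 (Northern Lights): author_id=3 -> matches Davis
So 2 of 4 rows are dropped.

SQL:
SELECT a.title, b.name AS author
FROM books a
INNER JOIN authors b ON a.author_id = b.id

Result:
title           | author
----------------+-------
Midnight Sun    | Nelson
Northern Lights | Davis 


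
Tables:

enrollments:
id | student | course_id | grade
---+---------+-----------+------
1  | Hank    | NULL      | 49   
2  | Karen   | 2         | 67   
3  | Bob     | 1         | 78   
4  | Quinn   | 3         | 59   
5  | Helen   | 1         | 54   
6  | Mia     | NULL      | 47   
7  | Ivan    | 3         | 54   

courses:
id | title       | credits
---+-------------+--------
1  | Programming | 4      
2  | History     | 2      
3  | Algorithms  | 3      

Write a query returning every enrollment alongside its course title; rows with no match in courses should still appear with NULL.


LEFT JOIN keeps every row from enrollments (the left table); where course_id has no match in courses, the course columns become NULL. Walk through each enrollment:
  - enrollment 1 (Hank): course_id=NULL, no match -> kept with NULL
  - enrollment 2 (Karen): course_id=2 -> matches History
  - enrollment 3 (Bob): course_id=1 -> matches Programming
  - enrollment 4 (Quinn): course_id=3 -> matches Algorithms
  - enrollment 5 (Helen): course_id=1 -> matches Programming
  - enrollment 6 (Mia): course_id=NULL, no match -> kept with NULL
  - enrollment 7 (Ivan): course_id=3 -> matches Algorithms
All 7 rows appear; 2 have NULL course.

SQL:
SELECT a.student, b.title AS course
FROM enrollments a
LEFT JOIN courses b ON a.course_id = b.id

Result:
student | course     
--------+------------
Hank    | NULL       
Karen   | History    
Bob     | Programming
Quinn   | Algorithms 
Helen   | Programming
Mia     | NULL       
Ivan    | Algorithms 


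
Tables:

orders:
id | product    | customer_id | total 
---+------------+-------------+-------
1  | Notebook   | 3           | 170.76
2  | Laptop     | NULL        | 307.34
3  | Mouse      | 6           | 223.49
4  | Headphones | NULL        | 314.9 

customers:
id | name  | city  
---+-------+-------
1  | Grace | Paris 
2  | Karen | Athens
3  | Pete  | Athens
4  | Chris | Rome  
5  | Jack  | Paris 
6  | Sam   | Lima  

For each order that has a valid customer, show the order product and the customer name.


INNER JOIN keeps only orders rows whose customer_id matches an id in customers. Walk through each order:
  - order 1 (Notebook): customer_id=3 -> matches Pete
  - order 2 (Laptop): customer_id=NULL, no match -> dropped
  - order 3 (Mouse): customer_id=6 -> matches Sam
  - order 4 (Headphones): customer_id=NULL, no match -> dropped
So 2 of 4 rows are dropped.

SQL:
SELECT a.product, b.name AS customer
FROM orders a
INNER JOIN customers b ON a.customer_id = b.id

Result:
product  | customer
---------+---------
Notebook | Pete    
Mouse    | Sam     


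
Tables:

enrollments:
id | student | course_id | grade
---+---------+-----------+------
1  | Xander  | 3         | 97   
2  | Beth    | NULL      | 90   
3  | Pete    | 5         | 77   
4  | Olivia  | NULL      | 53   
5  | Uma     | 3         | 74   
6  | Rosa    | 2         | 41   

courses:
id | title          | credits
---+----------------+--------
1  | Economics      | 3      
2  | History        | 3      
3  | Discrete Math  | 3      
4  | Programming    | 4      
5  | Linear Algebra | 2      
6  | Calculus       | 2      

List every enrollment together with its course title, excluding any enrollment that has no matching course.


INNER JOIN keeps only enrollments rows whose course_id matches an id in courses. Walk through each enrollment:
  - enrollment 1 (Xander): course_id=3 -> matches Discrete Math
  - enrollment 2 (Beth): course_id=NULL, no match -> dropped
  - enrollment 3 (Pete): course_id=5 -> matches Linear Algebra
  - enrollment 4 (Olivia): course_id=NULL, no match -> dropped
  - enrollment 5 (Uma): course_id=3 -> matches Discrete Math
  - enrollment 6 (Rosa): course_id=2 -> matches History
So 2 of 6 rows are dropped.

SQL:
SELECT a.student, b.title AS course
FROM enrollments a
INNER JOIN courses b ON a.course_id = b.id

Result:
student | course        
--------+---------------
Xander  | Discrete Math 
Pete    | Linear Algebra
Uma     | Discrete Math 
Rosa    | History       


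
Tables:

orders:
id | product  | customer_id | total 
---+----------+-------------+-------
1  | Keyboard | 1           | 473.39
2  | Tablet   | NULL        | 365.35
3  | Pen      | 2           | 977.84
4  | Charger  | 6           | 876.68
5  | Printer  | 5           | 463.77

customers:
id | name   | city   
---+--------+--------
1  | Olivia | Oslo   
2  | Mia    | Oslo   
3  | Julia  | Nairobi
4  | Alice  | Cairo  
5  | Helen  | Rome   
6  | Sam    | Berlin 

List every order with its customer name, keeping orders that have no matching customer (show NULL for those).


LEFT JOIN keeps every row from orders (the left table); where customer_id has no match in customers, the customer columns become NULL. Walk through each order:
  - order 1 (Keyboard): customer_id=1 -> matches Olivia
  - order 2 (Tablet): customer_id=NULL, no match -> kept with NULL
  - order 3 (Pen): customer_id=2 -> matches Mia
  - order 4 (Charger): customer_id=6 -> matches Sam
  - order 5 (Printer): customer_id=5 -> matches Helen
All 5 rows appear; 1 has NULL customer.

SQL:
SELECT a.product, b.name AS customer
FROM orders a
LEFT JOIN customers b ON a.customer_id = b.id

Result:
product  | customer
---------+---------
Keyboard | Olivia  
Tablet   | NULL    
Pen      | Mia     
Charger  | Sam     
Printer  | Helen   


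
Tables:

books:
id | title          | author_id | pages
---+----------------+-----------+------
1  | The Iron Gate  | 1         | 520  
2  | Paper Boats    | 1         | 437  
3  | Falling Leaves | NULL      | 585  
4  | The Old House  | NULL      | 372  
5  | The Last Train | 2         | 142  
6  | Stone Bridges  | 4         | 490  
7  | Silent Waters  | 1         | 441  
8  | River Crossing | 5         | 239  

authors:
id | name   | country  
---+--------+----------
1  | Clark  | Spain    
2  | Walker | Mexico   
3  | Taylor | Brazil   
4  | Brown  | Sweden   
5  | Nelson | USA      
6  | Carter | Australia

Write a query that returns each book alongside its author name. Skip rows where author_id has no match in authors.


INNER JOIN keeps only books rows whose author_id matches an id in authors. Walk through each book:
  - book 1 (The Iron Gate): author_id=1 -> matches Clark
  - book 2 (Paper Boats): author_id=1 -> matches Clark
  - book 3 (Falling Leaves): author_id=NULL, no match -> dropped
  - book 4 (The Old House): author_id=NULL, no match -> dropped
  - book 5 (The Last Train): author_id=2 -> matches Walker
  - book 6 (Stone Bridges): author_id=4 -> matches Brown
  - book 7 (Silent Waters): author_id=1 -> matches Clark
  - book 8 (River Crossing): author_id=5 -> matches Nelson
So 2 of 8 rows are dropped.

SQL:
SELECT a.title, b.name AS author
FROM books a
INNER JOIN authors b ON a.author_id = b.id

Result:
title          | author
---------------+-------
The Iron Gate  | Clark 
Paper Boats    | Clark 
The Last Train | Walker
Stone Bridges  | Brown 
Silent Waters  | Clark 
River Crossing | Nelson


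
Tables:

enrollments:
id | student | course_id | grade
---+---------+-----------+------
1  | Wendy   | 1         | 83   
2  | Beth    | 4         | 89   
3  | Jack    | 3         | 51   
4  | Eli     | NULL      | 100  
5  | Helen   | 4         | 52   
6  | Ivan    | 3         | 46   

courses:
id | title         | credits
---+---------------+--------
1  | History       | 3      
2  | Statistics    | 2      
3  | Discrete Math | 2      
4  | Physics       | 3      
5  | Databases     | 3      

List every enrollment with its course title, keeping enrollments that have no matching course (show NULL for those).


LEFT JOIN keeps every row from enrollments (the left table); where course_id has no match in courses, the course columns become NULL. Walk through each enrollment:
  - enrollment 1 (Wendy): course_id=1 -> matches History
  - enrollment 2 (Beth): course_id=4 -> matches Physics
  - enrollment 3 (Jack): course_id=3 -> matches Discrete Math
  - enrollment 4 (Eli): course_id=NULL, no match -> kept with NULL
  - enrollment 5 (Helen): course_id=4 -> matches Physics
  - enrollment 6 (Ivan): course_id=3 -> matches Discrete Math
All 6 rows appear; 1 has NULL course.

SQL:
SELECT a.student, b.title AS course
FROM enrollments a
LEFT JOIN courses b ON a.course_id = b.id

Result:
student | course       
--------+--------------
Wendy   | History      
Beth    | Physics      
Jack    | Discrete Math
Eli     | NULL         
Helen   | Physics      
Ivan    | Discrete Math


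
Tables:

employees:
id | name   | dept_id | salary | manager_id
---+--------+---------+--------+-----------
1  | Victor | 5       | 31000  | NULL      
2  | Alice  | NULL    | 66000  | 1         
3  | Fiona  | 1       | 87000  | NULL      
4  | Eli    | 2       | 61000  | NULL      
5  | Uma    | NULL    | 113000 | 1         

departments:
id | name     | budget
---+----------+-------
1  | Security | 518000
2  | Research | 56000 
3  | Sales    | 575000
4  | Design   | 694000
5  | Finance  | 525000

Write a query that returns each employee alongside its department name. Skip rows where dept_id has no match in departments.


INNER JOIN keeps only employees rows whose dept_id matches an id in departments. Walk through each employee:
  - employee 1 (Victor): dept_id=5 -> matches Finance
  - employee 2 (Alice): dept_id=NULL, no match -> dropped
  - employee 3 (Fiona): dept_id=1 -> matches Security
  - employee 4 (Eli): dept_id=2 -> matches Research
  - employee 5 (Uma): dept_id=NULL, no match -> dropped
So 2 of 5 rows are dropped.

SQL:
SELECT a.name, b.name AS department
FROM employees a
INNER JOIN departments b ON a.dept_id = b.id

Result:
name   | department
-------+-----------
Victor | Finance   
Fiona  | Security  
Eli    | Research  


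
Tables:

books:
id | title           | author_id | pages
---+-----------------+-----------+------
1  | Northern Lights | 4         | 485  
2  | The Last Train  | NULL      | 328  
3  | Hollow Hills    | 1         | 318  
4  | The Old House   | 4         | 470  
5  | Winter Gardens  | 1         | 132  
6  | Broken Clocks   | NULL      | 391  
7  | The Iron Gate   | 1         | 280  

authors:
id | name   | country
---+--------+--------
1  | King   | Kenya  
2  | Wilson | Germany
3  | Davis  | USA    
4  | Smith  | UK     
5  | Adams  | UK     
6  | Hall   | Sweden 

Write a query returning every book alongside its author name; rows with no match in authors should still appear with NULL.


LEFT JOIN keeps every row from books (the left table); where author_id has no match in authors, the author columns become NULL. Walk through each book:
  - book 1 (Northern Lights): author_id=4 -> matches Smith
  - book 2 (The Last Train): author_id=NULL, no match -> kept with NULL
  - book 3 (Hollow Hills): author_id=1 -> matches King
  - book 4 (The Old House): author_id=4 -> matches Smith
  - book 5 (Winter Gardens): author_id=1 -> matches King
  - book 6 (Broken Clocks): author_id=NULL, no match -> kept with NULL
  - book 7 (The Iron Gate): author_id=1 -> matches King
All 7 rows appear; 2 have NULL author.

SQL:
SELECT a.title, b.name AS author
FROM books a
LEFT JOIN authors b ON a.author_id = b.id

Result:
title           | author
----------------+-------
Northern Lights | Smith 
The Last Train  | NULL  
Hollow Hills    | King  
The Old House   | Smith 
Winter Gardens  | King  
Broken Clocks   | NULL  
The Iron Gate   | King  


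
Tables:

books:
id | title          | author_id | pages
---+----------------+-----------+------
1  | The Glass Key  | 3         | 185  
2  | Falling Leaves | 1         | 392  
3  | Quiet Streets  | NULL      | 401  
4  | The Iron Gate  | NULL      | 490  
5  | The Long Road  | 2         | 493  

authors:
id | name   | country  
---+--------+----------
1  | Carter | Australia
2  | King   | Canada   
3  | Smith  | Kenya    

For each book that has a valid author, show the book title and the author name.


INNER JOIN keeps only books rows whose author_id matches an id in authors. Walk through each book:
  - book 1 (The Glass Key): author_id=3 -> matches Smith
  - book 2 (Falling Leaves): author_id=1 -> matches Carter
  - book 3 (Quiet Streets): author_id=NULL, no match -> dropped
  - book 4 (The Iron Gate): author_id=NULL, no match -> dropped
  - book 5 (The Long Road): author_id=2 -> matches King
So 2 of 5 rows are dropped.

SQL:
SELECT a.title, b.name AS author
FROM books a
INNER JOIN authors b ON a.author_id = b.id

Result:
title          | author
---------------+-------
The Glass Key  | Smith 
Falling Leaves | Carter
The Long Road  | King  


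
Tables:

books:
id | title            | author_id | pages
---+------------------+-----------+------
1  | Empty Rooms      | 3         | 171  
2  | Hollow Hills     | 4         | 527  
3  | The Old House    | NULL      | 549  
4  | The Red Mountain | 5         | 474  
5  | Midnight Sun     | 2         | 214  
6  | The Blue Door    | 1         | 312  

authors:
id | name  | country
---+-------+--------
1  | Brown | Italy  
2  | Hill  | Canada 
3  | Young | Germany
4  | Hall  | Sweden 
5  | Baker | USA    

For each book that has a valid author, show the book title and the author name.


INNER JOIN keeps only books rows whose author_id matches an id in authors. Walk through each book:
  - book 1 (Empty Rooms): author_id=3 -> matches Young
  - book 2 (Hollow Hills): author_id=4 -> matches Hall
  - book 3 (The Old House): author_id=NULL, no match -> dropped
  - book 4 (The Red Mountain): author_id=5 -> matches Baker
  - book 5 (Midnight Sun): author_id=2 -> matches Hill
  - book 6 (The Blue Door): author_id=1 -> matches Brown
So 1 of 6 rows is dropped.

SQL:
SELECT a.title, b.name AS author
FROM books a
INNER JOIN authors b ON a.author_id = b.id

Result:
title            | author
-----------------+-------
Empty Rooms      | Young 
Hollow Hills     | Hall  
The Red Mountain | Baker 
Midnight Sun     | Hill  
The Blue Door    | Brown 


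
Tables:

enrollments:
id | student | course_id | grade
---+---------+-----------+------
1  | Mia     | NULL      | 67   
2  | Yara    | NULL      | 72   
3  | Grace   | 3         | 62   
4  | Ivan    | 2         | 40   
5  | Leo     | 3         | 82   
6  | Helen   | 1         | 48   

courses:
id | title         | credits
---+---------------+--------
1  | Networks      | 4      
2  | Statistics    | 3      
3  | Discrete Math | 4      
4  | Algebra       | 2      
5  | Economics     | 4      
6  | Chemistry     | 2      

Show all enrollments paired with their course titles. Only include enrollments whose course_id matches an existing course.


INNER JOIN keeps only enrollments rows whose course_id matches an id in courses. Walk through each enrollment:
  - enrollment 1 (Mia): course_id=NULL, no match -> dropped
  - enrollment 2 (Yara): course_id=NULL, no match -> dropped
  - enrollment 3 (Grace): course_id=3 -> matches Discrete Math
  - enrollment 4 (Ivan): course_id=2 -> matches Statistics
  - enrollment 5 (Leo): course_id=3 -> matches Discrete Math
  - enrollment 6 (Helen): course_id=1 -> matches Networks
So 2 of 6 rows are dropped.

SQL:
SELECT a.student, b.title AS course
FROM enrollments a
INNER JOIN courses b ON a.course_id = b.id

Result:
student | course       
--------+--------------
Grace   | Discrete Math
Ivan    | Statistics   
Leo     | Discrete Math
Helen   | Networks     


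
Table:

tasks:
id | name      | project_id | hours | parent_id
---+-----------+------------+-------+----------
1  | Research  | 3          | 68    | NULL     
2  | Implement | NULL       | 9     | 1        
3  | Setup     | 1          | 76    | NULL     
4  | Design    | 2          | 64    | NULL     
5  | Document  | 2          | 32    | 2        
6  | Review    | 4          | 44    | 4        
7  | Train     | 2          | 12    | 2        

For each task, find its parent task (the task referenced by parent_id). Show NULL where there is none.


This is a self-join: tasks is joined to a second copy of itself, matching each row's parent_id to another row's id. Use LEFT JOIN so rows with parent_id=NULL are kept.
  - task 1 (Research): parent_id=NULL -> NULL
  - task 2 (Implement): parent_id=1 -> Research
  - task 3 (Setup): parent_id=NULL -> NULL
  - task 4 (Design): parent_id=NULL -> NULL
  - task 5 (Document): parent_id=2 -> Implement
  - task 6 (Review): parent_id=4 -> Design
  - task 7 (Train): parent_id=2 -> Implement

SQL:
SELECT a.name AS item, b.name AS parent
FROM tasks a
LEFT JOIN tasks b ON a.parent_id = b.id

Result:
item      | parent   
----------+----------
Research  | NULL     
Implement | Research 
Setup     | NULL     
Design    | NULL     
Document  | Implement
Review    | Design   
Train     | Implement


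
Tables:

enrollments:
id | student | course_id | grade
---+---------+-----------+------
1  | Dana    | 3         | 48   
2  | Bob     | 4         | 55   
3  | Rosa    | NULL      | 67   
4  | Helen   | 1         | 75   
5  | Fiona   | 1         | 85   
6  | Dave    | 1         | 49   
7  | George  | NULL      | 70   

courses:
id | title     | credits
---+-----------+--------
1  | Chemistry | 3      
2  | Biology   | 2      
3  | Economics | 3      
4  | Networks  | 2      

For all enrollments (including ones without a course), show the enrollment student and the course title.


LEFT JOIN keeps every row from enrollments (the left table); where course_id has no match in courses, the course columns become NULL. Walk through each enrollment:
  - enrollment 1 (Dana): course_id=3 -> matches Economics
  - enrollment 2 (Bob): course_id=4 -> matches Networks
  - enrollment 3 (Rosa): course_id=NULL, no match -> kept with NULL
  - enrollment 4 (Helen): course_id=1 -> matches Chemistry
  - enrollment 5 (Fiona): course_id=1 -> matches Chemistry
  - enrollment 6 (Dave): course_id=1 -> matches Chemistry
  - enrollment 7 (George): course_id=NULL, no match -> kept with NULL
All 7 rows appear; 2 have NULL course.

SQL:
SELECT a.student, b.title AS course
FROM enrollments a
LEFT JOIN courses b ON a.course_id = b.id

Result:
student | course   
--------+----------
Dana    | Economics
Bob     | Networks 
Rosa    | NULL     
Helen   | Chemistry
Fiona   | Chemistry
Dave    | Chemistry
George  | NULL     


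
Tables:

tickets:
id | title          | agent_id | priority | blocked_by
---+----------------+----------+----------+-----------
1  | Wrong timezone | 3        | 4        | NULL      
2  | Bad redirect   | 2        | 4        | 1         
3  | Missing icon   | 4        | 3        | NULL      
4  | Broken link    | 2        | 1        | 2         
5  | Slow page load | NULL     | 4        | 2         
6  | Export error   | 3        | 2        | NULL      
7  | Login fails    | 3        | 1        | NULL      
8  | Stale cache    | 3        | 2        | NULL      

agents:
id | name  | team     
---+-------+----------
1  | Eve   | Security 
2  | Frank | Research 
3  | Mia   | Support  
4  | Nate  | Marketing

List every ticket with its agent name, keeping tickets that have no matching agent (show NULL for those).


LEFT JOIN keeps every row from tickets (the left table); where agent_id has no match in agents, the agent columns become NULL. Walk through each ticket:
  - ticket 1 (Wrong timezone): agent_id=3 -> matches Mia
  - ticket 2 (Bad redirect): agent_id=2 -> matches Frank
  - ticket 3 (Missing icon): agent_id=4 -> matches Nate
  - ticket 4 (Broken link): agent_id=2 -> matches Frank
  - ticket 5 (Slow page load): agent_id=NULL, no match -> kept with NULL
  - ticket 6 (Export error): agent_id=3 -> matches Mia
  - ticket 7 (Login fails): agent_id=3 -> matches Mia
  - ticket 8 (Stale cache): agent_id=3 -> matches Mia
All 8 rows appear; 1 has NULL agent.

SQL:
SELECT a.title, b.name AS agent
FROM tickets a
LEFT JOIN agents b ON a.agent_id = b.id

Result:
title          | agent
---------------+------
Wrong timezone | Mia  
Bad redirect   | Frank
Missing icon   | Nate 
Broken link    | Frank
Slow page load | NULL 
Export error   | Mia  
Login fails    | Mia  
Stale cache    | Mia  


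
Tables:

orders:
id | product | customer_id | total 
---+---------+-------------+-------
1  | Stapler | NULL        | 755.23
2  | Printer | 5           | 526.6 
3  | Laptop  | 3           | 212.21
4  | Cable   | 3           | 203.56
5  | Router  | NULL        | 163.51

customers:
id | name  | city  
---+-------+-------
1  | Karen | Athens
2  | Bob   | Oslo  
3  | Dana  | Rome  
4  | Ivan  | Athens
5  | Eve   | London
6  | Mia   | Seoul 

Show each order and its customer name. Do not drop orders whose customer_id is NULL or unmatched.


LEFT JOIN keeps every row from orders (the left table); where customer_id has no match in customers, the customer columns become NULL. Walk through each order:
  - order 1 (Stapler): customer_id=NULL, no match -> kept with NULL
  - order 2 (Printer): customer_id=5 -> matches Eve
  - order 3 (Laptop): customer_id=3 -> matches Dana
  - order 4 (Cable): customer_id=3 -> matches Dana
  - order 5 (Router): customer_id=NULL, no match -> kept with NULL
All 5 rows appear; 2 have NULL customer.

SQL:
SELECT a.product, b.name AS customer
FROM orders a
LEFT JOIN customers b ON a.customer_id = b.id

Result:
product | customer
--------+---------
Stapler | NULL    
Printer | Eve     
Laptop  | Dana    
Cable   | Dana    
Router  | NULL    


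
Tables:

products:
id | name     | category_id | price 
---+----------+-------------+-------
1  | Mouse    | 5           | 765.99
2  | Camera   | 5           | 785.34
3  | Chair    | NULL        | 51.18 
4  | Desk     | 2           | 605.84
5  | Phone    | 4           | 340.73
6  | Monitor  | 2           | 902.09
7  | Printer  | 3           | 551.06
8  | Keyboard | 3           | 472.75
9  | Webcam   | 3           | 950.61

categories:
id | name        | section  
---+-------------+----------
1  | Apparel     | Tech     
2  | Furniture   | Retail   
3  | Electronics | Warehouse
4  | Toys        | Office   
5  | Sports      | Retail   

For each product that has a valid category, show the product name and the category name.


INNER JOIN keeps only products rows whose category_id matches an id in categories. Walk through each product:
  - product 1 (Mouse): category_id=5 -> matches Sports
  - product 2 (Camera): category_id=5 -> matches Sports
  - product 3 (Chair): category_id=NULL, no match -> dropped
  - product 4 (Desk): category_id=2 -> matches Furniture
  - product 5 (Phone): category_id=4 -> matches Toys
  - product 6 (Monitor): category_id=2 -> matches Furniture
  - product 7 (Printer): category_id=3 -> matches Electronics
  - product 8 (Keyboard): category_id=3 -> matches Electronics
  - product 9 (Webcam): category_id=3 -> matches Electronics
So 1 of 9 rows is dropped.

SQL:
SELECT a.name, b.name AS category
FROM products a
INNER JOIN categories b ON a.category_id = b.id

Result:
name     | category   
---------+------------
Mouse    | Sports     
Camera   | Sports     
Desk     | Furniture  
Phone    | Toys       
Monitor  | Furniture  
Printer  | Electronics
Keyboard | Electronics
Webcam   | Electronics


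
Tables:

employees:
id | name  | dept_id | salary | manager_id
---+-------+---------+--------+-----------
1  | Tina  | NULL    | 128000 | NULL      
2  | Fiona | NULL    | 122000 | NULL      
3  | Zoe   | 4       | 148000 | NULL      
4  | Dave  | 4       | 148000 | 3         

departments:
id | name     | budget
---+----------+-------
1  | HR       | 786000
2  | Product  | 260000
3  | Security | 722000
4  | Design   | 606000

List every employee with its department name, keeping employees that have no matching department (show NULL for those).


LEFT JOIN keeps every row from employees (the left table); where dept_id has no match in departments, the department columns become NULL. Walk through each employee:
  - employee 1 (Tina): dept_id=NULL, no match -> kept with NULL
  - employee 2 (Fiona): dept_id=NULL, no match -> kept with NULL
  - employee 3 (Zoe): dept_id=4 -> matches Design
  - employee 4 (Dave): dept_id=4 -> matches Design
All 4 rows appear; 2 have NULL department.

SQL:
SELECT a.name, b.name AS department
FROM employees a
LEFT JOIN departments b ON a.dept_id = b.id

Result:
name  | department
------+-----------
Tina  | NULL      
Fiona | NULL      
Zoe   | Design    
Dave  | Design    


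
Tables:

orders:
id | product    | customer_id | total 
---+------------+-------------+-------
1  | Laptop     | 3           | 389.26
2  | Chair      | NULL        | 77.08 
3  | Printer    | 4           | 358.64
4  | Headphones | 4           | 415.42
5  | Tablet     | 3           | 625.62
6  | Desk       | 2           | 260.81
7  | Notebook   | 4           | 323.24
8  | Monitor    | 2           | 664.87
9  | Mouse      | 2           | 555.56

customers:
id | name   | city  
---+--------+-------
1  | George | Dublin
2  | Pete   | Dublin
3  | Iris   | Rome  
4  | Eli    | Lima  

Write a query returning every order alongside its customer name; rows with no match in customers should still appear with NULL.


LEFT JOIN keeps every row from orders (the left table); where customer_id has no match in customers, the customer columns become NULL. Walk through each order:
  - order 1 (Laptop): customer_id=3 -> matches Iris
  - order 2 (Chair): customer_id=NULL, no match -> kept with NULL
  - order 3 (Printer): customer_id=4 -> matches Eli
  - order 4 (Headphones): customer_id=4 -> matches Eli
  - order 5 (Tablet): customer_id=3 -> matches Iris
  - order 6 (Desk): customer_id=2 -> matches Pete
  - order 7 (Notebook): customer_id=4 -> matches Eli
  - order 8 (Monitor): customer_id=2 -> matches Pete
  - order 9 (Mouse): customer_id=2 -> matches Pete
All 9 rows appear; 1 has NULL customer.

SQL:
SELECT a.product, b.name AS customer
FROM orders a
LEFT JOIN customers b ON a.customer_id = b.id

Result:
product    | customer
-----------+---------
Laptop     | Iris    
Chair      | NULL    
Printer    | Eli     
Headphones | Eli     
Tablet     | Iris    
Desk       | Pete    
Notebook   | Eli     
Monitor    | Pete    
Mouse      | Pete    


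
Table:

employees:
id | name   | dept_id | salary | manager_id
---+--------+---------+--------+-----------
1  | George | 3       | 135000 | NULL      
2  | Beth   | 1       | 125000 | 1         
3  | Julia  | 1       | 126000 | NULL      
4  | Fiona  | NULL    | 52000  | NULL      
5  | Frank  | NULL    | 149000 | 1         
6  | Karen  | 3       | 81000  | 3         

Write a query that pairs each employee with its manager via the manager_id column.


This is a self-join: employees is joined to a second copy of itself, matching each row's manager_id to another row's id. Use LEFT JOIN so rows with manager_id=NULL are kept.
  - employee 1 (George): manager_id=NULL -> NULL
  - employee 2 (Beth): manager_id=1 -> George
  - employee 3 (Julia): manager_id=NULL -> NULL
  - employee 4 (Fiona): manager_id=NULL -> NULL
  - employee 5 (Frank): manager_id=1 -> George
  - employee 6 (Karen): manager_id=3 -> Julia

SQL:
SELECT a.name AS item, b.name AS manager
FROM employees a
LEFT JOIN employees b ON a.manager_id = b.id

Result:
item   | manager
-------+--------
George | NULL   
Beth   | George 
Julia  | NULL   
Fiona  | NULL   
Frank  | George 
Karen  | Julia  


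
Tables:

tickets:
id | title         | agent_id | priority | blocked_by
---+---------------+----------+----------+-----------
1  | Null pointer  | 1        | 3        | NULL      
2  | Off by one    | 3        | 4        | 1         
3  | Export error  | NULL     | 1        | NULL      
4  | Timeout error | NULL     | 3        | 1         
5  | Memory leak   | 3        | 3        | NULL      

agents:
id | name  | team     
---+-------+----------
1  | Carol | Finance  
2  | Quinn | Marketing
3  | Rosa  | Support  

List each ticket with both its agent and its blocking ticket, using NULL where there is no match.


Two LEFT JOINs from the same base table tickets: one to agents via agent_id, one to tickets itself via blocked_by. Both are LEFT so every ticket is preserved.
Match against agents:
  - ticket 1 (Null pointer): agent_id=1 -> matches Carol
  - ticket 2 (Off by one): agent_id=3 -> matches Rosa
  - ticket 3 (Export error): agent_id=NULL, no match -> kept with NULL
  - ticket 4 (Timeout error): agent_id=NULL, no match -> kept with NULL
  - ticket 5 (Memory leak): agent_id=3 -> matches Rosa
Match against tickets (self):
  - ticket 1 (Null pointer): blocked_by=NULL -> NULL
  - ticket 2 (Off by one): blocked_by=1 -> Null pointer
  - ticket 3 (Export error): blocked_by=NULL -> NULL
  - ticket 4 (Timeout error): blocked_by=1 -> Null pointer
  - ticket 5 (Memory leak): blocked_by=NULL -> NULL

SQL:
SELECT a.title, b.name AS agent, c.title AS blocked_by
FROM tickets a
LEFT JOIN agents b ON a.agent_id = b.id
LEFT JOIN tickets c ON a.blocked_by = c.id

Result:
title         | agent | blocked_by  
--------------+-------+-------------
Null pointer  | Carol | NULL        
Off by one    | Rosa  | Null pointer
Export error  | NULL  | NULL        
Timeout error | NULL  | Null pointer
Memory leak   | Rosa  | NULL        


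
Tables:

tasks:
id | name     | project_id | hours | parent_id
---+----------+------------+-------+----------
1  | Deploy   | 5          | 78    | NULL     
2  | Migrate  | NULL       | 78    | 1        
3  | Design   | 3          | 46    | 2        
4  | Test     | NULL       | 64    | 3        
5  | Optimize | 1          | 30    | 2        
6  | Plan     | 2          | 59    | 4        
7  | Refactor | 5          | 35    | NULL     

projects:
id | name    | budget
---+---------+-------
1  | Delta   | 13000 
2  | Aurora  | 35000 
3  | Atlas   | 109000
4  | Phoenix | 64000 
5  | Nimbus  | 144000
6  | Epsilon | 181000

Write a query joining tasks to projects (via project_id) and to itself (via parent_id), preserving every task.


Two LEFT JOINs from the same base table tasks: one to projects via project_id, one to tasks itself via parent_id. Both are LEFT so every task is preserved.
Match against projects:
  - task 1 (Deploy): project_id=5 -> matches Nimbus
  - task 2 (Migrate): project_id=NULL, no match -> kept with NULL
  - task 3 (Design): project_id=3 -> matches Atlas
  - task 4 (Test): project_id=NULL, no match -> kept with NULL
  - task 5 (Optimize): project_id=1 -> matches Delta
  - task 6 (Plan): project_id=2 -> matches Aurora
  - task 7 (Refactor): project_id=5 -> matches Nimbus
Match against tasks (self):
  - task 1 (Deploy): parent_id=NULL -> NULL
  - task 2 (Migrate): parent_id=1 -> Deploy
  - task 3 (Design): parent_id=2 -> Migrate
  - task 4 (Test): parent_id=3 -> Design
  - task 5 (Optimize): parent_id=2 -> Migrate
  - task 6 (Plan): parent_id=4 -> Test
  - task 7 (Refactor): parent_id=NULL -> NULL

SQL:
SELECT a.name, b.name AS project, c.name AS parent
FROM tasks a
LEFT JOIN projects b ON a.project_id = b.id
LEFT JOIN tasks c ON a.parent_id = c.id

Result:
name     | project | parent 
---------+---------+--------
Deploy   | Nimbus  | NULL   
Migrate  | NULL    | Deploy 
Design   | Atlas   | Migrate
Test     | NULL    | Design 
Optimize | Delta   | Migrate
Plan     | Aurora  | Test   
Refactor | Nimbus  | NULL   
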